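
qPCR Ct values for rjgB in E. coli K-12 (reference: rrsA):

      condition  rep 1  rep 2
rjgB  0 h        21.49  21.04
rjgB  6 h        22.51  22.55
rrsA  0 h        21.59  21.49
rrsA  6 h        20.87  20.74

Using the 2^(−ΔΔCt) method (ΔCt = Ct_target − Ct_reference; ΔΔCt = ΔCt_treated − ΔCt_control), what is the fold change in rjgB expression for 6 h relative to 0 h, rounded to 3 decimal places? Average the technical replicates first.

Mean Ct: rjgB 0 h 21.265; rjgB 6 h 22.530; rrsA 0 h 21.540; rrsA 6 h 20.805
ΔCt(0 h) = 21.265 − 21.540 = -0.275
ΔCt(6 h) = 22.530 − 20.805 = 1.725
ΔΔCt = 1.725 − (-0.275) = 2.000
Fold change = 2^(−2.000) = 0.2500

0.250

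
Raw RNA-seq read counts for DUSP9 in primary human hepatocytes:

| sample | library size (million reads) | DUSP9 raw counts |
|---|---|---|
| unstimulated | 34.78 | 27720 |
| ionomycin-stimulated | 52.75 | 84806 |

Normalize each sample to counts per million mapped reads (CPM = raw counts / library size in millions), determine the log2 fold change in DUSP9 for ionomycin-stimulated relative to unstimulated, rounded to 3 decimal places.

1.012

CPM(unstimulated) = 27720 / 34.78 = 797.0098
CPM(ionomycin-stimulated) = 84806 / 52.75 = 1607.6967
Fold change = 1607.6967 / 797.0098 = 2.01716
log2(2.01716) = 1.0123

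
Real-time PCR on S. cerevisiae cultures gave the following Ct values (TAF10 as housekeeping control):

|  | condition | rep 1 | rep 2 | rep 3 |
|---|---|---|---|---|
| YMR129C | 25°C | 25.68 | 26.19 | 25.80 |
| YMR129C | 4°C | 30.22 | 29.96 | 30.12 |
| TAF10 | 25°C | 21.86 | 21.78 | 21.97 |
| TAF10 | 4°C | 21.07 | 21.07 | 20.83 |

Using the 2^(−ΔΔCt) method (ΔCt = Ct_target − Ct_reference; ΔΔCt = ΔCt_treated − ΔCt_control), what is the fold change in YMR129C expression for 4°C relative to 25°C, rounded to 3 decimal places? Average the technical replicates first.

0.029

Mean Ct: YMR129C 25°C 25.890; YMR129C 4°C 30.100; TAF10 25°C 21.870; TAF10 4°C 20.990
ΔCt(25°C) = 25.890 − 21.870 = 4.020
ΔCt(4°C) = 30.100 − 20.990 = 9.110
ΔΔCt = 9.110 − 4.020 = 5.090
Fold change = 2^(−5.090) = 0.0294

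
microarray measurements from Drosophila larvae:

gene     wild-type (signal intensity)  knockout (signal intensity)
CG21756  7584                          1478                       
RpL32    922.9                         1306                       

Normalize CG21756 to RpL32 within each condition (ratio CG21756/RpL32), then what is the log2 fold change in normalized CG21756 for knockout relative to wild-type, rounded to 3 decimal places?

CG21756/RpL32 (wild-type) = 7584 / 922.9 = 8.2176
CG21756/RpL32 (knockout) = 1478 / 1306 = 1.1317
Fold change = 1.1317 / 8.2176 = 0.1377
log2(0.1377) = -2.8602

-2.860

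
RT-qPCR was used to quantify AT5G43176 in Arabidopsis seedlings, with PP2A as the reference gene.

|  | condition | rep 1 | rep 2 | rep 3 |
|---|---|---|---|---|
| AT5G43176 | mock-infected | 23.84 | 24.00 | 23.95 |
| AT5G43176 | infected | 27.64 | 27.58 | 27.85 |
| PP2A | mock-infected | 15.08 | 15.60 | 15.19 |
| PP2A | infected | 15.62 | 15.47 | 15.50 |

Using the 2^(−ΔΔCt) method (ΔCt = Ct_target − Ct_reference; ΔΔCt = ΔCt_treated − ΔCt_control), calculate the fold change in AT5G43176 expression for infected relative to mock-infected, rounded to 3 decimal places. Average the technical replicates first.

Mean Ct: AT5G43176 mock-infected 23.930; AT5G43176 infected 27.690; PP2A mock-infected 15.290; PP2A infected 15.530
ΔCt(mock-infected) = 23.930 − 15.290 = 8.640
ΔCt(infected) = 27.690 − 15.530 = 12.160
ΔΔCt = 12.160 − 8.640 = 3.520
Fold change = 2^(−3.520) = 0.0872

0.087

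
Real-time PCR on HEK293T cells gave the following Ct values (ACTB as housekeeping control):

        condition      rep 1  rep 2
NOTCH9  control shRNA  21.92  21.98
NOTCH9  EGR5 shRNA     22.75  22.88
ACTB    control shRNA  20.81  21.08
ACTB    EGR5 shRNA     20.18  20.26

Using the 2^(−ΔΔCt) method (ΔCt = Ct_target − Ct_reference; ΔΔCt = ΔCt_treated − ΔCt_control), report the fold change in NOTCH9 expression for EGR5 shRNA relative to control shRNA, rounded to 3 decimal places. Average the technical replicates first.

0.332

Mean Ct: NOTCH9 control shRNA 21.950; NOTCH9 EGR5 shRNA 22.815; ACTB control shRNA 20.945; ACTB EGR5 shRNA 20.220
ΔCt(control shRNA) = 21.950 − 20.945 = 1.005
ΔCt(EGR5 shRNA) = 22.815 − 20.220 = 2.595
ΔΔCt = 2.595 − 1.005 = 1.590
Fold change = 2^(−1.590) = 0.3322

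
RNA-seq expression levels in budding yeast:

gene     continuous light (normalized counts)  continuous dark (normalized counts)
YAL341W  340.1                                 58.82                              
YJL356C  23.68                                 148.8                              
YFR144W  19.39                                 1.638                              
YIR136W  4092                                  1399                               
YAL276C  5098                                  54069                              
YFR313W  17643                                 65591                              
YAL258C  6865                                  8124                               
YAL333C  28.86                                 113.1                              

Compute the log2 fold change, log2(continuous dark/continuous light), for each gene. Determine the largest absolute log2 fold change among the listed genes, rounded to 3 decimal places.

3.565

log2(58.82/340.1) = -2.532  (YAL341W)
log2(148.8/23.68) = 2.652  (YJL356C)
log2(1.638/19.39) = -3.565  (YFR144W)
log2(1399/4092) = -1.548  (YIR136W)
log2(54069/5098) = 3.407  (YAL276C)
log2(65591/17643) = 1.894  (YFR313W)
log2(8124/6865) = 0.243  (YAL258C)
log2(113.1/28.86) = 1.970  (YAL333C)
The largest magnitude belongs to YFR144W.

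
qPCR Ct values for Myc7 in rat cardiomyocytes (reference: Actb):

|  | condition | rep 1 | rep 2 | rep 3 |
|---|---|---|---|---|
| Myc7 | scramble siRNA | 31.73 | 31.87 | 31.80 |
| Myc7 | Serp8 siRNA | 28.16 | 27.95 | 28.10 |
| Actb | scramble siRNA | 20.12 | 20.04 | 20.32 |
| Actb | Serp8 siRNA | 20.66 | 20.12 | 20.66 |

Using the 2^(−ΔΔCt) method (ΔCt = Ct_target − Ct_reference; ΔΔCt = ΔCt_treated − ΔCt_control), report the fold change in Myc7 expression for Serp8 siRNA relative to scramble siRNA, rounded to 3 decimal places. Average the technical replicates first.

Mean Ct: Myc7 scramble siRNA 31.800; Myc7 Serp8 siRNA 28.070; Actb scramble siRNA 20.160; Actb Serp8 siRNA 20.480
ΔCt(scramble siRNA) = 31.800 − 20.160 = 11.640
ΔCt(Serp8 siRNA) = 28.070 − 20.480 = 7.590
ΔΔCt = 7.590 − 11.640 = -4.050
Fold change = 2^(−(-4.050)) = 2^4.050 = 16.5642

16.564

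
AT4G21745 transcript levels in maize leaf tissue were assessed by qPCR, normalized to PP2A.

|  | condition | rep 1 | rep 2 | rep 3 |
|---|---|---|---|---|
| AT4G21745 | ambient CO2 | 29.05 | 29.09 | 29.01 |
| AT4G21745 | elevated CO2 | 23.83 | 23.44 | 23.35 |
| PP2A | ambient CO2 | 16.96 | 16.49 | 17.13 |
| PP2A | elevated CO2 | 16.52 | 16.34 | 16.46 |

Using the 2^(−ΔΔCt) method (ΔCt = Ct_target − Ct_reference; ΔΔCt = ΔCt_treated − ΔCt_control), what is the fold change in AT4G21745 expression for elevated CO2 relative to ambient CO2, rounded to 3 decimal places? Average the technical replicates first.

Mean Ct: AT4G21745 ambient CO2 29.050; AT4G21745 elevated CO2 23.540; PP2A ambient CO2 16.860; PP2A elevated CO2 16.440
ΔCt(ambient CO2) = 29.050 − 16.860 = 12.190
ΔCt(elevated CO2) = 23.540 − 16.440 = 7.100
ΔΔCt = 7.100 − 12.190 = -5.090
Fold change = 2^(−(-5.090)) = 2^5.090 = 34.0598

34.060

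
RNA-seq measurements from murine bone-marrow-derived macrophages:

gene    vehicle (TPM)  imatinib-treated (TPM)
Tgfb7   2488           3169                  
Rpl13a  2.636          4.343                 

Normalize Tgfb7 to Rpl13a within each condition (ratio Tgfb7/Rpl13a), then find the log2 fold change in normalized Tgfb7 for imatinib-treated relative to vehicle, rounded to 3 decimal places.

-0.371

Tgfb7/Rpl13a (vehicle) = 2488 / 2.636 = 943.85
Tgfb7/Rpl13a (imatinib-treated) = 3169 / 4.343 = 729.68
Fold change = 729.68 / 943.85 = 0.7731
log2(0.7731) = -0.3713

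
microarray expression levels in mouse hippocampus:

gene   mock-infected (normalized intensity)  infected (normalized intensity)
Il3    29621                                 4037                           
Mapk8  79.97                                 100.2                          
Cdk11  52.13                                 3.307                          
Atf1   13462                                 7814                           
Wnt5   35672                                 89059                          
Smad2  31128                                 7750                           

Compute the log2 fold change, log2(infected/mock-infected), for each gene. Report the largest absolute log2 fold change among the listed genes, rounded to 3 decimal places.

3.979

log2(4037/29621) = -2.875  (Il3)
log2(100.2/79.97) = 0.325  (Mapk8)
log2(3.307/52.13) = -3.979  (Cdk11)
log2(7814/13462) = -0.785  (Atf1)
log2(89059/35672) = 1.320  (Wnt5)
log2(7750/31128) = -2.006  (Smad2)
The largest magnitude belongs to Cdk11.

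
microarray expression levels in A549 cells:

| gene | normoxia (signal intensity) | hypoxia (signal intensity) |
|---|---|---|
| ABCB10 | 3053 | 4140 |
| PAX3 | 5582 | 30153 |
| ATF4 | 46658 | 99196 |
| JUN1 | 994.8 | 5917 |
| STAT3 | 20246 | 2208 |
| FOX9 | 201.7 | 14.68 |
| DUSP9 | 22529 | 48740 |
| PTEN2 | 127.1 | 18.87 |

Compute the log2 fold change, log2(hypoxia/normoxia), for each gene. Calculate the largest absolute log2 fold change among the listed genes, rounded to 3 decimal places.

3.780

log2(4140/3053) = 0.439  (ABCB10)
log2(30153/5582) = 2.433  (PAX3)
log2(99196/46658) = 1.088  (ATF4)
log2(5917/994.8) = 2.572  (JUN1)
log2(2208/20246) = -3.197  (STAT3)
log2(14.68/201.7) = -3.780  (FOX9)
log2(48740/22529) = 1.113  (DUSP9)
log2(18.87/127.1) = -2.752  (PTEN2)
The largest magnitude belongs to FOX9.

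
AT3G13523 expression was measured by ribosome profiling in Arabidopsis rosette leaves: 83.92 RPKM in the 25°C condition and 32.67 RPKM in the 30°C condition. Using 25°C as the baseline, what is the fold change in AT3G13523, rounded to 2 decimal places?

0.39

Fold change = 32.67 / 83.92 = 0.389
AT3G13523 is downregulated.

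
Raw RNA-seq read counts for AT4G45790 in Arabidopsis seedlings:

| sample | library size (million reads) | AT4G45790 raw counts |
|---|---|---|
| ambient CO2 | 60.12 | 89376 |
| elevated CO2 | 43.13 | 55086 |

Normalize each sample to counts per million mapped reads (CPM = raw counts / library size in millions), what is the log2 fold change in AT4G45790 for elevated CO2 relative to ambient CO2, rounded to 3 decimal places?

-0.219

CPM(ambient CO2) = 89376 / 60.12 = 1486.6267
CPM(elevated CO2) = 55086 / 43.13 = 1277.2084
Fold change = 1277.2084 / 1486.6267 = 0.85913
log2(0.85913) = -0.2190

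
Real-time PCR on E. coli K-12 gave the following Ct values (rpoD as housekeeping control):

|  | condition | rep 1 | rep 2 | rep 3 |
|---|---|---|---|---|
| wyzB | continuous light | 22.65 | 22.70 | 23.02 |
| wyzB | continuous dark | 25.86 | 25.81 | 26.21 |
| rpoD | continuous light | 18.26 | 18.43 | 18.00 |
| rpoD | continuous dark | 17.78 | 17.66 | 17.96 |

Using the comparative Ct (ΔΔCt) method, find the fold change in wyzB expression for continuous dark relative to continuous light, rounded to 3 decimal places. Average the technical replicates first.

0.082

Mean Ct: wyzB continuous light 22.790; wyzB continuous dark 25.960; rpoD continuous light 18.230; rpoD continuous dark 17.800
ΔCt(continuous light) = 22.790 − 18.230 = 4.560
ΔCt(continuous dark) = 25.960 − 17.800 = 8.160
ΔΔCt = 8.160 − 4.560 = 3.600
Fold change = 2^(−3.600) = 0.0825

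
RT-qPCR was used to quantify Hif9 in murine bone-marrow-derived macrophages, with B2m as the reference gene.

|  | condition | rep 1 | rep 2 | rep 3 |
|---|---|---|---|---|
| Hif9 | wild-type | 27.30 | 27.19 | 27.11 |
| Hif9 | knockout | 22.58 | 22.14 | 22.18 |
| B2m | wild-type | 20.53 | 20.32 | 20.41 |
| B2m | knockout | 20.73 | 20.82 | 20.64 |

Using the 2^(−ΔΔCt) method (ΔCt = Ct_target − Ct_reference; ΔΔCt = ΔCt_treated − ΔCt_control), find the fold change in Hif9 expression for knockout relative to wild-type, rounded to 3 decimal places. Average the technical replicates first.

37.014

Mean Ct: Hif9 wild-type 27.200; Hif9 knockout 22.300; B2m wild-type 20.420; B2m knockout 20.730
ΔCt(wild-type) = 27.200 − 20.420 = 6.780
ΔCt(knockout) = 22.300 − 20.730 = 1.570
ΔΔCt = 1.570 − 6.780 = -5.210
Fold change = 2^(−(-5.210)) = 2^5.210 = 37.0140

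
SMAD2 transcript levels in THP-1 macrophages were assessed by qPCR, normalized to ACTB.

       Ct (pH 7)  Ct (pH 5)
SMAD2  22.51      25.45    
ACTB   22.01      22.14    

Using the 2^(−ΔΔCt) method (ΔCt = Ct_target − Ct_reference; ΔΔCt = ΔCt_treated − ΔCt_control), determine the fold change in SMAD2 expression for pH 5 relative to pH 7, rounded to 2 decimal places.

0.14

ΔCt(pH 7) = 22.510 − 22.010 = 0.500
ΔCt(pH 5) = 25.450 − 22.140 = 3.310
ΔΔCt = 3.310 − 0.500 = 2.810
Fold change = 2^(−2.810) = 0.143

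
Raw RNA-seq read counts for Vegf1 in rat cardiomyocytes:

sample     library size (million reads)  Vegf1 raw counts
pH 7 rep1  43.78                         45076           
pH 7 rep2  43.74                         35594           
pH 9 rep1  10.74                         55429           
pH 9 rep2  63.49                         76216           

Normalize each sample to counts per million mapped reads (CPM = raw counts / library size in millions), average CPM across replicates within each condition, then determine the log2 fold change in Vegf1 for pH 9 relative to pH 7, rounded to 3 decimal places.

1.787

CPM(pH 7 rep1) = 45076 / 43.78 = 1029.6026
CPM(pH 7 rep2) = 35594 / 43.74 = 813.7631
CPM(pH 9 rep1) = 55429 / 10.74 = 5160.9870
CPM(pH 9 rep2) = 76216 / 63.49 = 1200.4410
mean CPM(pH 7) = 921.6829; mean CPM(pH 9) = 3180.7140
Fold change = 3180.7140 / 921.6829 = 3.45099
log2(3.45099) = 1.7870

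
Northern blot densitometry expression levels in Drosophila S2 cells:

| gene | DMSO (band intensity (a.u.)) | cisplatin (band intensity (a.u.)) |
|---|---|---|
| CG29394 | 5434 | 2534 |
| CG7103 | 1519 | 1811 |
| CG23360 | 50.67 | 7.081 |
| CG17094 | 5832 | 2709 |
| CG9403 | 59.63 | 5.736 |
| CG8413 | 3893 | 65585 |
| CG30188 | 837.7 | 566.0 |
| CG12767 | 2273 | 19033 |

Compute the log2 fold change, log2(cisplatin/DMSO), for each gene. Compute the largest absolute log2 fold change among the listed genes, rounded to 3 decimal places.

log2(2534/5434) = -1.101  (CG29394)
log2(1811/1519) = 0.254  (CG7103)
log2(7.081/50.67) = -2.839  (CG23360)
log2(2709/5832) = -1.106  (CG17094)
log2(5.736/59.63) = -3.378  (CG9403)
log2(65585/3893) = 4.074  (CG8413)
log2(566.0/837.7) = -0.566  (CG30188)
log2(19033/2273) = 3.066  (CG12767)
The largest magnitude belongs to CG8413.

4.074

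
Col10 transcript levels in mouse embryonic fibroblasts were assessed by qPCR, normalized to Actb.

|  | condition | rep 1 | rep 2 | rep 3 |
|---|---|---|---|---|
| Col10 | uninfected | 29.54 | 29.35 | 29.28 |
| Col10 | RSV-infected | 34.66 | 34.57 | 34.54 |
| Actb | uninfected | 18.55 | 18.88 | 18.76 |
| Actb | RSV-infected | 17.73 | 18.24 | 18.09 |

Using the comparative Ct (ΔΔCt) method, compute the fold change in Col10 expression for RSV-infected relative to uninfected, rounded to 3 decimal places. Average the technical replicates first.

0.017

Mean Ct: Col10 uninfected 29.390; Col10 RSV-infected 34.590; Actb uninfected 18.730; Actb RSV-infected 18.020
ΔCt(uninfected) = 29.390 − 18.730 = 10.660
ΔCt(RSV-infected) = 34.590 − 18.020 = 16.570
ΔΔCt = 16.570 − 10.660 = 5.910
Fold change = 2^(−5.910) = 0.0166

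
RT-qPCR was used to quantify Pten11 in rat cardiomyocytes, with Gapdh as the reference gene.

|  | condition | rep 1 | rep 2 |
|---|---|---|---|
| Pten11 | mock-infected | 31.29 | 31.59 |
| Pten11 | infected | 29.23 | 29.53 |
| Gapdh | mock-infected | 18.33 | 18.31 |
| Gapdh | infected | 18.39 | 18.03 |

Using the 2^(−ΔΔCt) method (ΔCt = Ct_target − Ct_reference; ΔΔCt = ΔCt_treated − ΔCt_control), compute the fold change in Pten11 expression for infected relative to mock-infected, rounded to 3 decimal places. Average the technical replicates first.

Mean Ct: Pten11 mock-infected 31.440; Pten11 infected 29.380; Gapdh mock-infected 18.320; Gapdh infected 18.210
ΔCt(mock-infected) = 31.440 − 18.320 = 13.120
ΔCt(infected) = 29.380 − 18.210 = 11.170
ΔΔCt = 11.170 − 13.120 = -1.950
Fold change = 2^(−(-1.950)) = 2^1.950 = 3.8637

3.864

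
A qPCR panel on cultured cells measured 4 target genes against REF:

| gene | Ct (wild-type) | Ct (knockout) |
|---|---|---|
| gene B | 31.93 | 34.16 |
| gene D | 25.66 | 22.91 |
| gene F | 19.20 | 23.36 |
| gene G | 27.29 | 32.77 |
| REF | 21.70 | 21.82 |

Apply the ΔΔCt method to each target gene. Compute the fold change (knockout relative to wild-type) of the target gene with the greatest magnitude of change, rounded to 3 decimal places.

gene B: ΔΔCt = (34.16−21.82) − (31.93−21.70) = 12.34 − 10.23 = 2.11; fold change = 2^-2.11 = 0.232
gene D: ΔΔCt = (22.91−21.82) − (25.66−21.70) = 1.09 − 3.96 = -2.87; fold change = 2^2.87 = 7.311
gene F: ΔΔCt = (23.36−21.82) − (19.20−21.70) = 1.54 − (-2.50) = 4.04; fold change = 2^-4.04 = 0.061
gene G: ΔΔCt = (32.77−21.82) − (27.29−21.70) = 10.95 − 5.59 = 5.36; fold change = 2^-5.36 = 0.024
gene G has the largest |ΔΔCt| = 5.36.

0.024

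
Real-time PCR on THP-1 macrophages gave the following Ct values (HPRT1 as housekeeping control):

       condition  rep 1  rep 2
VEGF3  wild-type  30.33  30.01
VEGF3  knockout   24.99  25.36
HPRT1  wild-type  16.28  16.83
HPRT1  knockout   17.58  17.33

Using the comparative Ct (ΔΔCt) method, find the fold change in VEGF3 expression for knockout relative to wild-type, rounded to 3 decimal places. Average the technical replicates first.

59.508

Mean Ct: VEGF3 wild-type 30.170; VEGF3 knockout 25.175; HPRT1 wild-type 16.555; HPRT1 knockout 17.455
ΔCt(wild-type) = 30.170 − 16.555 = 13.615
ΔCt(knockout) = 25.175 − 17.455 = 7.720
ΔΔCt = 7.720 − 13.615 = -5.895
Fold change = 2^(−(-5.895)) = 2^5.895 = 59.5075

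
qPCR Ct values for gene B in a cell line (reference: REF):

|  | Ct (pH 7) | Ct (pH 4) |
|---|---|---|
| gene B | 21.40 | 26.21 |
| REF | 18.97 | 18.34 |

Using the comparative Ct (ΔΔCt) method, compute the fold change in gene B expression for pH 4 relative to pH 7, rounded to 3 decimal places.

ΔCt(pH 7) = 21.400 − 18.970 = 2.430
ΔCt(pH 4) = 26.210 − 18.340 = 7.870
ΔΔCt = 7.870 − 2.430 = 5.440
Fold change = 2^(−5.440) = 0.0230

0.023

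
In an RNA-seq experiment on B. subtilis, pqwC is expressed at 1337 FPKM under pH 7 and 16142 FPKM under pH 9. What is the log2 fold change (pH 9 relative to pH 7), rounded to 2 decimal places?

Fold change = 16142 / 1337 = 12.0733
log2(12.0733) = 3.594

3.59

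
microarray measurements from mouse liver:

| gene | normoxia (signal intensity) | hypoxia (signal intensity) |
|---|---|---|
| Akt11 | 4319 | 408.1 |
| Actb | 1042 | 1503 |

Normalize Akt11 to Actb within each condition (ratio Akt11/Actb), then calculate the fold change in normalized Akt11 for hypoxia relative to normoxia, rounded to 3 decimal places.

0.066

Akt11/Actb (normoxia) = 4319 / 1042 = 4.1449
Akt11/Actb (hypoxia) = 408.1 / 1503 = 0.27152
Fold change = 0.27152 / 4.1449 = 0.0655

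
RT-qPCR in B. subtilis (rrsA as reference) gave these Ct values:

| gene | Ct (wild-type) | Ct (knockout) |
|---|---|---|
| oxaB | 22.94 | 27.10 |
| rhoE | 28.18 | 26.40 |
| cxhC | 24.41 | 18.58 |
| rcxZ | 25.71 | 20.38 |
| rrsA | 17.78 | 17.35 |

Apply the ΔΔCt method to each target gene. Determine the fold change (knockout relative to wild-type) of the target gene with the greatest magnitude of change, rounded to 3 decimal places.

42.224

oxaB: ΔΔCt = (27.10−17.35) − (22.94−17.78) = 9.75 − 5.16 = 4.59; fold change = 2^-4.59 = 0.042
rhoE: ΔΔCt = (26.40−17.35) − (28.18−17.78) = 9.05 − 10.40 = -1.35; fold change = 2^1.35 = 2.549
cxhC: ΔΔCt = (18.58−17.35) − (24.41−17.78) = 1.23 − 6.63 = -5.40; fold change = 2^5.40 = 42.224
rcxZ: ΔΔCt = (20.38−17.35) − (25.71−17.78) = 3.03 − 7.93 = -4.90; fold change = 2^4.90 = 29.857
cxhC has the largest |ΔΔCt| = 5.40.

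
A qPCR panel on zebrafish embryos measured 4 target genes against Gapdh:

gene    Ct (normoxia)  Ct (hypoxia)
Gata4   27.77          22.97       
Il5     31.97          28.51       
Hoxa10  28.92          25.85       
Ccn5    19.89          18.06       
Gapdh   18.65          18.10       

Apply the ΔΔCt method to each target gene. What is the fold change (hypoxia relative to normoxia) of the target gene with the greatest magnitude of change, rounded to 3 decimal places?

19.027

Gata4: ΔΔCt = (22.97−18.10) − (27.77−18.65) = 4.87 − 9.12 = -4.25; fold change = 2^4.25 = 19.027
Il5: ΔΔCt = (28.51−18.10) − (31.97−18.65) = 10.41 − 13.32 = -2.91; fold change = 2^2.91 = 7.516
Hoxa10: ΔΔCt = (25.85−18.10) − (28.92−18.65) = 7.75 − 10.27 = -2.52; fold change = 2^2.52 = 5.736
Ccn5: ΔΔCt = (18.06−18.10) − (19.89−18.65) = -0.04 − 1.24 = -1.28; fold change = 2^1.28 = 2.428
Gata4 has the largest |ΔΔCt| = 4.25.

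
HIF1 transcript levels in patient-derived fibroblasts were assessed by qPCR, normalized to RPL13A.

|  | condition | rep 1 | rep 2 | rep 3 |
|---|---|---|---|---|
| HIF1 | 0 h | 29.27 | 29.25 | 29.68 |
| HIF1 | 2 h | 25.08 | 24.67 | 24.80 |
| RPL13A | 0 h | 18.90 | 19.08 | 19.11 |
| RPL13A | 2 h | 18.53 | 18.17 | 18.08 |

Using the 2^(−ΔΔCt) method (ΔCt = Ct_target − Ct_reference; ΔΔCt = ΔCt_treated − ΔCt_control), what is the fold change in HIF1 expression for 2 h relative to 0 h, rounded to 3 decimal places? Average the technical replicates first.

Mean Ct: HIF1 0 h 29.400; HIF1 2 h 24.850; RPL13A 0 h 19.030; RPL13A 2 h 18.260
ΔCt(0 h) = 29.400 − 19.030 = 10.370
ΔCt(2 h) = 24.850 − 18.260 = 6.590
ΔΔCt = 6.590 − 10.370 = -3.780
Fold change = 2^(−(-3.780)) = 2^3.780 = 13.7370

13.737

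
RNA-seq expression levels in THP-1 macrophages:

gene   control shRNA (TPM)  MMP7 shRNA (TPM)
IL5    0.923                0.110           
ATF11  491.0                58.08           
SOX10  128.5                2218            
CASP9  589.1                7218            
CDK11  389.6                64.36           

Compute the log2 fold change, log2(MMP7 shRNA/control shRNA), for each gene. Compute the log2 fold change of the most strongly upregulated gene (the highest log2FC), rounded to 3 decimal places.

log2(0.110/0.923) = -3.069  (IL5)
log2(58.08/491.0) = -3.080  (ATF11)
log2(2218/128.5) = 4.109  (SOX10)
log2(7218/589.1) = 3.615  (CASP9)
log2(64.36/389.6) = -2.598  (CDK11)
SOX10 is most strongly upregulated.

4.109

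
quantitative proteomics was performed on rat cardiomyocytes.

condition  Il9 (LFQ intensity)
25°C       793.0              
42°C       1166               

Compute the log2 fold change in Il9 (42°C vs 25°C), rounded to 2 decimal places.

Fold change = 1166 / 793.0 = 1.4704
log2(1.4704) = 0.556

0.56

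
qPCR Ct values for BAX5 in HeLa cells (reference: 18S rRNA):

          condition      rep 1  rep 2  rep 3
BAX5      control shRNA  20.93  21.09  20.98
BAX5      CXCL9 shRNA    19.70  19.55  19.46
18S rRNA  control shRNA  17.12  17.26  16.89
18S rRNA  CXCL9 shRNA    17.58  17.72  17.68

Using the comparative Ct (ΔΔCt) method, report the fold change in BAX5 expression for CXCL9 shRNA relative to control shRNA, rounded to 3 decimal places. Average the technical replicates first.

Mean Ct: BAX5 control shRNA 21.000; BAX5 CXCL9 shRNA 19.570; 18S rRNA control shRNA 17.090; 18S rRNA CXCL9 shRNA 17.660
ΔCt(control shRNA) = 21.000 − 17.090 = 3.910
ΔCt(CXCL9 shRNA) = 19.570 − 17.660 = 1.910
ΔΔCt = 1.910 − 3.910 = -2.000
Fold change = 2^(−(-2.000)) = 2^2.000 = 4.0000

4.000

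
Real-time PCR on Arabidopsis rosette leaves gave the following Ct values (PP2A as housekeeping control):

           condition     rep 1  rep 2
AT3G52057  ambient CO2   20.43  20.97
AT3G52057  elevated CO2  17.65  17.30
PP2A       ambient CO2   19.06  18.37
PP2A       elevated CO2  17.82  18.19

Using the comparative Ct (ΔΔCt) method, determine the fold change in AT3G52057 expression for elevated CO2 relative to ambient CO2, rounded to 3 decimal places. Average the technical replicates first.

Mean Ct: AT3G52057 ambient CO2 20.700; AT3G52057 elevated CO2 17.475; PP2A ambient CO2 18.715; PP2A elevated CO2 18.005
ΔCt(ambient CO2) = 20.700 − 18.715 = 1.985
ΔCt(elevated CO2) = 17.475 − 18.005 = -0.530
ΔΔCt = -0.530 − 1.985 = -2.515
Fold change = 2^(−(-2.515)) = 2^2.515 = 5.7160

5.716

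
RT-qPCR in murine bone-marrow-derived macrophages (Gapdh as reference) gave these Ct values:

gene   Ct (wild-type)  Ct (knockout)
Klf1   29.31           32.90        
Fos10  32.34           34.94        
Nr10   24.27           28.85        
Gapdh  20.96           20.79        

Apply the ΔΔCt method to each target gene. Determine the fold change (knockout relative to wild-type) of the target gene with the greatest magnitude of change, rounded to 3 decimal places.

Klf1: ΔΔCt = (32.90−20.79) − (29.31−20.96) = 12.11 − 8.35 = 3.76; fold change = 2^-3.76 = 0.074
Fos10: ΔΔCt = (34.94−20.79) − (32.34−20.96) = 14.15 − 11.38 = 2.77; fold change = 2^-2.77 = 0.147
Nr10: ΔΔCt = (28.85−20.79) − (24.27−20.96) = 8.06 − 3.31 = 4.75; fold change = 2^-4.75 = 0.037
Nr10 has the largest |ΔΔCt| = 4.75.

0.037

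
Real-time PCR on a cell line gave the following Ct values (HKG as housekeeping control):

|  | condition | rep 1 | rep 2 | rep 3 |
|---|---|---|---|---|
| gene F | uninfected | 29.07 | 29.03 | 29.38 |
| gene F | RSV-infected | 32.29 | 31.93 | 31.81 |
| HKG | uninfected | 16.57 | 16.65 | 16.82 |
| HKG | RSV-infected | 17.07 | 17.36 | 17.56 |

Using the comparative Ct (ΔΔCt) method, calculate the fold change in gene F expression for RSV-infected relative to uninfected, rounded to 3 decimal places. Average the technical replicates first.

Mean Ct: gene F uninfected 29.160; gene F RSV-infected 32.010; HKG uninfected 16.680; HKG RSV-infected 17.330
ΔCt(uninfected) = 29.160 − 16.680 = 12.480
ΔCt(RSV-infected) = 32.010 − 17.330 = 14.680
ΔΔCt = 14.680 − 12.480 = 2.200
Fold change = 2^(−2.200) = 0.2176

0.218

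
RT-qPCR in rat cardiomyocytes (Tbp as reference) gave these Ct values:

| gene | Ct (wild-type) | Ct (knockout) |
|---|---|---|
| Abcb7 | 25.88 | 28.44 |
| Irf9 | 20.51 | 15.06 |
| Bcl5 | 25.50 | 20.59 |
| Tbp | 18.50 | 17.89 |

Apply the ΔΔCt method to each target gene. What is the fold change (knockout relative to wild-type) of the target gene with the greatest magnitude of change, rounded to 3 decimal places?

28.641

Abcb7: ΔΔCt = (28.44−17.89) − (25.88−18.50) = 10.55 − 7.38 = 3.17; fold change = 2^-3.17 = 0.111
Irf9: ΔΔCt = (15.06−17.89) − (20.51−18.50) = -2.83 − 2.01 = -4.84; fold change = 2^4.84 = 28.641
Bcl5: ΔΔCt = (20.59−17.89) − (25.50−18.50) = 2.70 − 7.00 = -4.30; fold change = 2^4.30 = 19.698
Irf9 has the largest |ΔΔCt| = 4.84.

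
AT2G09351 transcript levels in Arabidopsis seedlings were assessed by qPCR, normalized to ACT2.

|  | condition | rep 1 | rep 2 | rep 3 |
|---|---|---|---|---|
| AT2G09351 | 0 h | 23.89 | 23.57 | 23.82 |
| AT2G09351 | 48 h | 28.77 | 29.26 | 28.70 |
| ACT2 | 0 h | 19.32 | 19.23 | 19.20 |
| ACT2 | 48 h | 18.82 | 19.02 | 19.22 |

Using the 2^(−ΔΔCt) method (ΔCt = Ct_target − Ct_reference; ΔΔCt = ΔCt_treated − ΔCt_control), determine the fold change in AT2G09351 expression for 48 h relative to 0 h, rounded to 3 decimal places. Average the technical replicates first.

Mean Ct: AT2G09351 0 h 23.760; AT2G09351 48 h 28.910; ACT2 0 h 19.250; ACT2 48 h 19.020
ΔCt(0 h) = 23.760 − 19.250 = 4.510
ΔCt(48 h) = 28.910 − 19.020 = 9.890
ΔΔCt = 9.890 − 4.510 = 5.380
Fold change = 2^(−5.380) = 0.0240

0.024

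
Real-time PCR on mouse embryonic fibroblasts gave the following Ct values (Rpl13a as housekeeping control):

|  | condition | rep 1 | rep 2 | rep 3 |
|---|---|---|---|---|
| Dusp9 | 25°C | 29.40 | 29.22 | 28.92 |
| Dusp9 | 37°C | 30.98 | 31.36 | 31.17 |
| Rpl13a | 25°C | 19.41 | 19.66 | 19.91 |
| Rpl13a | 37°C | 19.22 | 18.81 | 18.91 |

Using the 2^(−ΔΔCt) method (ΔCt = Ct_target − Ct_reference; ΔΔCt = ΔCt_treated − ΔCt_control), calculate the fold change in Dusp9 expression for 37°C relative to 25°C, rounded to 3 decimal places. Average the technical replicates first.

Mean Ct: Dusp9 25°C 29.180; Dusp9 37°C 31.170; Rpl13a 25°C 19.660; Rpl13a 37°C 18.980
ΔCt(25°C) = 29.180 − 19.660 = 9.520
ΔCt(37°C) = 31.170 − 18.980 = 12.190
ΔΔCt = 12.190 − 9.520 = 2.670
Fold change = 2^(−2.670) = 0.1571

0.157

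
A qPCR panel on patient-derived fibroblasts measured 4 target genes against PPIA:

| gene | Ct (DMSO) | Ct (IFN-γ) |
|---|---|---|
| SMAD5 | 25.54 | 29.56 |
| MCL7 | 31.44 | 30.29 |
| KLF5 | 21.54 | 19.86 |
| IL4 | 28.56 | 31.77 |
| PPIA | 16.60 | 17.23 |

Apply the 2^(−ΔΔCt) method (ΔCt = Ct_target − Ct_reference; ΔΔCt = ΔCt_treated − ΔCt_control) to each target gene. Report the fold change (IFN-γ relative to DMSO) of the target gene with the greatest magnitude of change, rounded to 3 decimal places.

0.095

SMAD5: ΔΔCt = (29.56−17.23) − (25.54−16.60) = 12.33 − 8.94 = 3.39; fold change = 2^-3.39 = 0.095
MCL7: ΔΔCt = (30.29−17.23) − (31.44−16.60) = 13.06 − 14.84 = -1.78; fold change = 2^1.78 = 3.434
KLF5: ΔΔCt = (19.86−17.23) − (21.54−16.60) = 2.63 − 4.94 = -2.31; fold change = 2^2.31 = 4.959
IL4: ΔΔCt = (31.77−17.23) − (28.56−16.60) = 14.54 − 11.96 = 2.58; fold change = 2^-2.58 = 0.167
SMAD5 has the largest |ΔΔCt| = 3.39.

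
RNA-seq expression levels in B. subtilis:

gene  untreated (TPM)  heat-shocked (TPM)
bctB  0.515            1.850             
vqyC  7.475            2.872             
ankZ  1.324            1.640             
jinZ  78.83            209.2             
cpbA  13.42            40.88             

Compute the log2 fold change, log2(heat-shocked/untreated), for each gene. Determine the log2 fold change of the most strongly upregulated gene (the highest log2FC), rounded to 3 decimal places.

log2(1.850/0.515) = 1.845  (bctB)
log2(2.872/7.475) = -1.380  (vqyC)
log2(1.640/1.324) = 0.309  (ankZ)
log2(209.2/78.83) = 1.408  (jinZ)
log2(40.88/13.42) = 1.607  (cpbA)
bctB is most strongly upregulated.

1.845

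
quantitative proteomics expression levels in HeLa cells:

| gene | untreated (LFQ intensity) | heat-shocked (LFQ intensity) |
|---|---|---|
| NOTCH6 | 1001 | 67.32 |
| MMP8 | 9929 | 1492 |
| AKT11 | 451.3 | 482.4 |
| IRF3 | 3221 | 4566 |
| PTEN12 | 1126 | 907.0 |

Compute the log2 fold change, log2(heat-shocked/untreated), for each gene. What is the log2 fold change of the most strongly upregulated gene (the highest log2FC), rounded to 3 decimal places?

log2(67.32/1001) = -3.894  (NOTCH6)
log2(1492/9929) = -2.734  (MMP8)
log2(482.4/451.3) = 0.096  (AKT11)
log2(4566/3221) = 0.503  (IRF3)
log2(907.0/1126) = -0.312  (PTEN12)
IRF3 is most strongly upregulated.

0.503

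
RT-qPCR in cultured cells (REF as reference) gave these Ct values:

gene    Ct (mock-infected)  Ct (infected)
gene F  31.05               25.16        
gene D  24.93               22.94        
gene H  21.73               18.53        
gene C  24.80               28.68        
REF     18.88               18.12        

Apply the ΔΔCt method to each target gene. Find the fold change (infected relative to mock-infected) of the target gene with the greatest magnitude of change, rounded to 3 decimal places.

gene F: ΔΔCt = (25.16−18.12) − (31.05−18.88) = 7.04 − 12.17 = -5.13; fold change = 2^5.13 = 35.017
gene D: ΔΔCt = (22.94−18.12) − (24.93−18.88) = 4.82 − 6.05 = -1.23; fold change = 2^1.23 = 2.346
gene H: ΔΔCt = (18.53−18.12) − (21.73−18.88) = 0.41 − 2.85 = -2.44; fold change = 2^2.44 = 5.426
gene C: ΔΔCt = (28.68−18.12) − (24.80−18.88) = 10.56 − 5.92 = 4.64; fold change = 2^-4.64 = 0.040
gene F has the largest |ΔΔCt| = 5.13.

35.017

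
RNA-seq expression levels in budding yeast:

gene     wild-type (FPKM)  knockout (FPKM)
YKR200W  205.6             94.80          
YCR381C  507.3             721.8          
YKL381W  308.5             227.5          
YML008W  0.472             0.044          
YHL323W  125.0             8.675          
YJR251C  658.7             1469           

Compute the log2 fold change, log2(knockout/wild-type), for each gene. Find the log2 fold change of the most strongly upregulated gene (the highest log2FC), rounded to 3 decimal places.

log2(94.80/205.6) = -1.117  (YKR200W)
log2(721.8/507.3) = 0.509  (YCR381C)
log2(227.5/308.5) = -0.439  (YKL381W)
log2(0.044/0.472) = -3.423  (YML008W)
log2(8.675/125.0) = -3.849  (YHL323W)
log2(1469/658.7) = 1.157  (YJR251C)
YJR251C is most strongly upregulated.

1.157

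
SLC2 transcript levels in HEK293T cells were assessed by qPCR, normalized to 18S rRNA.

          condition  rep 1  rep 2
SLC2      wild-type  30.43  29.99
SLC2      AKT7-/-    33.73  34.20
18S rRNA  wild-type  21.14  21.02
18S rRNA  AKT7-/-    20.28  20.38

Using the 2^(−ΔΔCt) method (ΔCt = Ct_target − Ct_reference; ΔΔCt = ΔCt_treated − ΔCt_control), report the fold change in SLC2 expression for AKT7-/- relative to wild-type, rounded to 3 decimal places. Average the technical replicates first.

0.044

Mean Ct: SLC2 wild-type 30.210; SLC2 AKT7-/- 33.965; 18S rRNA wild-type 21.080; 18S rRNA AKT7-/- 20.330
ΔCt(wild-type) = 30.210 − 21.080 = 9.130
ΔCt(AKT7-/-) = 33.965 − 20.330 = 13.635
ΔΔCt = 13.635 − 9.130 = 4.505
Fold change = 2^(−4.505) = 0.0440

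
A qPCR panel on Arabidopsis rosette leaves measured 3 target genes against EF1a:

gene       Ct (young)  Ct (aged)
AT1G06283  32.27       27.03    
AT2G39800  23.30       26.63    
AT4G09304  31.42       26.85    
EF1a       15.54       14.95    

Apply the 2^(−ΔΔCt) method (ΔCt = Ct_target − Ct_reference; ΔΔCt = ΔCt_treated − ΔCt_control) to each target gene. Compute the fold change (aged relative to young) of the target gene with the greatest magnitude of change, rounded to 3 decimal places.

AT1G06283: ΔΔCt = (27.03−14.95) − (32.27−15.54) = 12.08 − 16.73 = -4.65; fold change = 2^4.65 = 25.107
AT2G39800: ΔΔCt = (26.63−14.95) − (23.30−15.54) = 11.68 − 7.76 = 3.92; fold change = 2^-3.92 = 0.066
AT4G09304: ΔΔCt = (26.85−14.95) − (31.42−15.54) = 11.90 − 15.88 = -3.98; fold change = 2^3.98 = 15.780
AT1G06283 has the largest |ΔΔCt| = 4.65.

25.107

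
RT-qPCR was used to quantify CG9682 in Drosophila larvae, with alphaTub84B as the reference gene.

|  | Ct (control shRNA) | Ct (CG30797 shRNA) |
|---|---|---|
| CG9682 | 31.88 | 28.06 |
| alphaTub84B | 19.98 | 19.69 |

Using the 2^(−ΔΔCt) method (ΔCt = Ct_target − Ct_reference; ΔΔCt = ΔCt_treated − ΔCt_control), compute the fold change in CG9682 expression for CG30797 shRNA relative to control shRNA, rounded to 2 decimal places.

ΔCt(control shRNA) = 31.880 − 19.980 = 11.900
ΔCt(CG30797 shRNA) = 28.060 − 19.690 = 8.370
ΔΔCt = 8.370 − 11.900 = -3.530
Fold change = 2^(−(-3.530)) = 2^3.530 = 11.551

11.55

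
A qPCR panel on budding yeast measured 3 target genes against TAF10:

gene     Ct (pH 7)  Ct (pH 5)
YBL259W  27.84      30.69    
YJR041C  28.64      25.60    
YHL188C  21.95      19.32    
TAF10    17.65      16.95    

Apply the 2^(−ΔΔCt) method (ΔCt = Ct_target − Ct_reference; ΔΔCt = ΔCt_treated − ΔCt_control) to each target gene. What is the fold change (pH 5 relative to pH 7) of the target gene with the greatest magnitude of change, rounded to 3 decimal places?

YBL259W: ΔΔCt = (30.69−16.95) − (27.84−17.65) = 13.74 − 10.19 = 3.55; fold change = 2^-3.55 = 0.085
YJR041C: ΔΔCt = (25.60−16.95) − (28.64−17.65) = 8.65 − 10.99 = -2.34; fold change = 2^2.34 = 5.063
YHL188C: ΔΔCt = (19.32−16.95) − (21.95−17.65) = 2.37 − 4.30 = -1.93; fold change = 2^1.93 = 3.811
YBL259W has the largest |ΔΔCt| = 3.55.

0.085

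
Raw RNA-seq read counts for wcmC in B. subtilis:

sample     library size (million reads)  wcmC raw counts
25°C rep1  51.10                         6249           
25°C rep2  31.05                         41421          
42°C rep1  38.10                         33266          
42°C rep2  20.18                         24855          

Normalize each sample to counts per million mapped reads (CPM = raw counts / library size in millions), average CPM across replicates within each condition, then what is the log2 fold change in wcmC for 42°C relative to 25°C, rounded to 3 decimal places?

CPM(25°C rep1) = 6249 / 51.10 = 122.2896
CPM(25°C rep2) = 41421 / 31.05 = 1334.0097
CPM(42°C rep1) = 33266 / 38.10 = 873.1234
CPM(42°C rep2) = 24855 / 20.18 = 1231.6650
mean CPM(25°C) = 728.1496; mean CPM(42°C) = 1052.3942
Fold change = 1052.3942 / 728.1496 = 1.44530
log2(1.44530) = 0.5314

0.531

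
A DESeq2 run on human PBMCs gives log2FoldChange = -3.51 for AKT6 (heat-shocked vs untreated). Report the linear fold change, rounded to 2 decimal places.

0.09

Fold change = 2^(-3.51) = 0.088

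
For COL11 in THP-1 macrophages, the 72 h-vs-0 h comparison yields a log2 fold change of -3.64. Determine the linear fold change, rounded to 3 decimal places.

0.080

Fold change = 2^(-3.64) = 0.0802
That is, COL11 drops to 8.0% of the 0 h level.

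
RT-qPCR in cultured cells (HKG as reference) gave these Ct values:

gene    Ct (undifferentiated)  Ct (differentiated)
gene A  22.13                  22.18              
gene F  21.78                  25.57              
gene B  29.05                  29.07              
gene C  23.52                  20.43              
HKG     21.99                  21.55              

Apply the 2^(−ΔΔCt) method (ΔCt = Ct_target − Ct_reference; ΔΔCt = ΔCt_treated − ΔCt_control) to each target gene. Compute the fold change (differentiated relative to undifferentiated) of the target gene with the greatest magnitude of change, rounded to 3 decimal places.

0.053

gene A: ΔΔCt = (22.18−21.55) − (22.13−21.99) = 0.63 − 0.14 = 0.49; fold change = 2^-0.49 = 0.712
gene F: ΔΔCt = (25.57−21.55) − (21.78−21.99) = 4.02 − (-0.21) = 4.23; fold change = 2^-4.23 = 0.053
gene B: ΔΔCt = (29.07−21.55) − (29.05−21.99) = 7.52 − 7.06 = 0.46; fold change = 2^-0.46 = 0.727
gene C: ΔΔCt = (20.43−21.55) − (23.52−21.99) = -1.12 − 1.53 = -2.65; fold change = 2^2.65 = 6.277
gene F has the largest |ΔΔCt| = 4.23.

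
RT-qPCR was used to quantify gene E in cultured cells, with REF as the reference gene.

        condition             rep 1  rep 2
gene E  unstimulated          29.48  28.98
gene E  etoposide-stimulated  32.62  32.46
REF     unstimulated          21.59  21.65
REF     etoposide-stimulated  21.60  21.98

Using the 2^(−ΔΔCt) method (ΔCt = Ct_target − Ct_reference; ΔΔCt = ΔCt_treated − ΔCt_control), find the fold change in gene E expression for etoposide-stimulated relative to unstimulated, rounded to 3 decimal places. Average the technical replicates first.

Mean Ct: gene E unstimulated 29.230; gene E etoposide-stimulated 32.540; REF unstimulated 21.620; REF etoposide-stimulated 21.790
ΔCt(unstimulated) = 29.230 − 21.620 = 7.610
ΔCt(etoposide-stimulated) = 32.540 − 21.790 = 10.750
ΔΔCt = 10.750 − 7.610 = 3.140
Fold change = 2^(−3.140) = 0.1134

0.113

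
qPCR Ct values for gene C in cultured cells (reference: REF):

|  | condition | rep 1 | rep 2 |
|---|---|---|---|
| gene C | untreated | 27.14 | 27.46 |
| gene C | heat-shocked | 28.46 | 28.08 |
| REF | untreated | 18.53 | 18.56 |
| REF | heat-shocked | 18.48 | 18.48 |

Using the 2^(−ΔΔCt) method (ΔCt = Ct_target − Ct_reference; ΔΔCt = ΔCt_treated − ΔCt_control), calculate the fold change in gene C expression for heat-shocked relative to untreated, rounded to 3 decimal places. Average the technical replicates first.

Mean Ct: gene C untreated 27.300; gene C heat-shocked 28.270; REF untreated 18.545; REF heat-shocked 18.480
ΔCt(untreated) = 27.300 − 18.545 = 8.755
ΔCt(heat-shocked) = 28.270 − 18.480 = 9.790
ΔΔCt = 9.790 − 8.755 = 1.035
Fold change = 2^(−1.035) = 0.4880

0.488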